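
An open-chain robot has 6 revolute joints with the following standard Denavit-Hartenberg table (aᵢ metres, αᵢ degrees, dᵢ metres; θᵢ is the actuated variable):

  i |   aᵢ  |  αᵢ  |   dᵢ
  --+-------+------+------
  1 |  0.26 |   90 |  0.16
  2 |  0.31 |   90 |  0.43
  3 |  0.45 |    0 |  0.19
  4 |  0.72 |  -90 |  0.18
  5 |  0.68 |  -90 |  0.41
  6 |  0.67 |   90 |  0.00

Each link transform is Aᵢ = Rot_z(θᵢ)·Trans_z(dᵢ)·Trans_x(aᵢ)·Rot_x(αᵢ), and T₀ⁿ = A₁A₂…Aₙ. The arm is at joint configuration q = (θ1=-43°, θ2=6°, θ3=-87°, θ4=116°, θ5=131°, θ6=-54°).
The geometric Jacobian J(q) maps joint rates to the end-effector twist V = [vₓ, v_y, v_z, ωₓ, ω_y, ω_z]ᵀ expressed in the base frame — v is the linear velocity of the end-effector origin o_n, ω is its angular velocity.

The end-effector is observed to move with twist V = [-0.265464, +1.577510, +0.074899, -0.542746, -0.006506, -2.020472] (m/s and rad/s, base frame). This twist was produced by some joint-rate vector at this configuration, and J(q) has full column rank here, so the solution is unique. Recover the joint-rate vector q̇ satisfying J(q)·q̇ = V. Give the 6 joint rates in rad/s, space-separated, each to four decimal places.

-0.2000 0.5790 0.8370 0.4050 0.1030 0.8040

o_n = [-0.4865, -0.6686, 0.5860]
J₁: ẑ×o_n = [0.6686, -0.4865, 0.0000], ω = ẑ
J2: z=[-0.6820, -0.7314, 0.0000] o=[0.1902, -0.1773, 0.1600] → [-0.3116, 0.2906, -0.1598, -0.6820, -0.7314, 0.0000]
J3: z=[0.0764, -0.0713, -0.9945] o=[0.1224, -0.7021, 0.1924] → [0.0052, 0.5755, -0.0409, 0.0764, -0.0713, -0.9945]
J4: z=[0.0764, -0.0713, -0.9945] o=[0.4605, -0.4029, 0.0059] → [-0.3056, 0.8975, -0.0878, 0.0764, -0.0713, -0.9945]
J5: z=[-0.9491, -0.3108, -0.0507] o=[0.6942, -1.0982, -0.1073] → [-0.1937, 0.7179, -0.7747, -0.9491, -0.3108, -0.0507]
J6: z=[-0.1804, 0.6685, -0.7215] o=[0.1296, -0.7662, 0.3415] → [0.2339, 0.4886, 0.3943, -0.1804, 0.6685, -0.7215]
q̇ = J⁺·V = [-0.2000, 0.5790, 0.8370, 0.4050, 0.1030, 0.8040]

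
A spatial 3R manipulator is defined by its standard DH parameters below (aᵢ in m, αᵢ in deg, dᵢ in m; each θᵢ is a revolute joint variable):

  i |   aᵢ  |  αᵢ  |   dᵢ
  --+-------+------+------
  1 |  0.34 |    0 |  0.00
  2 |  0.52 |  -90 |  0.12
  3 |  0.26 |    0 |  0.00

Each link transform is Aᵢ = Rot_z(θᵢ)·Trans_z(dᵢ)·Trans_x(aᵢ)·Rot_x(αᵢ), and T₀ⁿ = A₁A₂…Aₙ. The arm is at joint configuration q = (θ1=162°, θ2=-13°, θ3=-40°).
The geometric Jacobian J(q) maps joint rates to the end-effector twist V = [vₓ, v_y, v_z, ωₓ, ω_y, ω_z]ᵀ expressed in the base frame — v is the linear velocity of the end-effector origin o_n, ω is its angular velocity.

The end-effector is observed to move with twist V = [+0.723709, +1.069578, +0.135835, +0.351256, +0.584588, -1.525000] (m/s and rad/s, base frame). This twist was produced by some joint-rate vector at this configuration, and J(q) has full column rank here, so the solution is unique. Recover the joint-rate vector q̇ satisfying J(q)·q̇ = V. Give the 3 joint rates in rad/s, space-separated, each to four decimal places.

-0.5820 -0.9430 -0.6820

o_n = [-0.9398, 0.4755, 0.2871]
J₁: ẑ×o_n = [-0.4755, -0.9398, 0.0000], ω = ẑ
J2: z=[0.0000, 0.0000, 1.0000] o=[-0.3234, 0.1051, 0.0000] → [-0.3704, -0.6165, 0.0000, 0.0000, 0.0000, 1.0000]
J3: z=[-0.5150, -0.8572, 0.0000] o=[-0.7691, 0.3729, 0.1200] → [-0.1433, 0.0861, -0.1992, -0.5150, -0.8572, 0.0000]
q̇ = J⁺·V = [-0.5820, -0.9430, -0.6820]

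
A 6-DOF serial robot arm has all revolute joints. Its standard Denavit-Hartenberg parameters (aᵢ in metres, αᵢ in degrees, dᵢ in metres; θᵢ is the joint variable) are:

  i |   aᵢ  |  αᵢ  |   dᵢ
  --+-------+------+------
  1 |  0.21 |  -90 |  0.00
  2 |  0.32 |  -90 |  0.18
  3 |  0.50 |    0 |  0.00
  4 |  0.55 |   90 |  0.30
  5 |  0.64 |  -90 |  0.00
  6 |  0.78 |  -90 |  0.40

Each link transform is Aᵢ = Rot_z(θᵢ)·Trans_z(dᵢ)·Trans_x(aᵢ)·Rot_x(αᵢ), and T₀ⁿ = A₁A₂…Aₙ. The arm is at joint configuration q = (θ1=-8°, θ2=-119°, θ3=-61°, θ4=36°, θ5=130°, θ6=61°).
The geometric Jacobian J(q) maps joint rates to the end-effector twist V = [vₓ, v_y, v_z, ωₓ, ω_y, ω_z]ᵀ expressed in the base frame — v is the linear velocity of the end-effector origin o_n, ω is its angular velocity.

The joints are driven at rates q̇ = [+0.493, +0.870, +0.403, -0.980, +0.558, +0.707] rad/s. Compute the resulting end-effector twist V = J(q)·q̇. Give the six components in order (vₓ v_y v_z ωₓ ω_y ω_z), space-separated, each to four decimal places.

o_n = [0.6667, -0.2700, 0.8173]
J₁: ẑ×o_n = [0.2700, 0.6667, -0.0000], ω = ẑ
J2: z=[0.1392, 0.9903, 0.0000] o=[0.2080, -0.0292, 0.0000] → [0.8093, -0.1137, -0.4878, 0.1392, 0.9903, 0.0000]
J3: z=[0.8661, -0.1217, 0.4848] o=[0.0794, 0.1706, 0.2799] → [0.1482, -0.1807, -0.3102, 0.8661, -0.1217, 0.4848]
J4: z=[0.8661, -0.1217, 0.4848] o=[0.0239, 0.6200, 0.4919] → [0.3919, 0.0298, -0.6926, 0.8661, -0.1217, 0.4848]
J5: z=[0.3290, 0.8690, -0.3696] o=[0.0767, 0.8473, 1.0733] → [-0.6355, -0.1338, -0.8803, 0.3290, 0.8690, -0.3696]
J6: z=[-0.2685, -0.2892, -0.9189] o=[0.6562, 0.5903, 0.9849] → [-0.7421, -0.0547, 0.2340, -0.2685, -0.2892, -0.9189]
V = J·q̇ = [-0.3663, 0.0143, -0.1963, -0.3849, 1.2122, -0.6426]

-0.3663 0.0143 -0.1963 -0.3849 1.2122 -0.6426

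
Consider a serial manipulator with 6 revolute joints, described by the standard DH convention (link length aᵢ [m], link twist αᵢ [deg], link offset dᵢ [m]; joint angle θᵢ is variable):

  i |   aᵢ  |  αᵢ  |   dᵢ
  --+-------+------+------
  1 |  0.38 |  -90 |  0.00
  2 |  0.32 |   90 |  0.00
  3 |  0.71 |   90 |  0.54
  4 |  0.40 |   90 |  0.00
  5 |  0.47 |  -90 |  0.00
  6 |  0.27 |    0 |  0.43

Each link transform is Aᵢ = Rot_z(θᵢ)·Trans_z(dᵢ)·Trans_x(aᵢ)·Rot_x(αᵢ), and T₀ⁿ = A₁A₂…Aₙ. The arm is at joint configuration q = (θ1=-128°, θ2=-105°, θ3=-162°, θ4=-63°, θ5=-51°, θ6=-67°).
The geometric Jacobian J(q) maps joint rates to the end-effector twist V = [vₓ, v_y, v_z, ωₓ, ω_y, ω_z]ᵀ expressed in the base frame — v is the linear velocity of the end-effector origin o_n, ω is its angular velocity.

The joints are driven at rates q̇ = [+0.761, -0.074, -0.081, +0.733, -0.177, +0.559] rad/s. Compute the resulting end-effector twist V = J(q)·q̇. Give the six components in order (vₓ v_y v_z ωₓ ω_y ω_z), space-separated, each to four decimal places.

o_n = [-1.0232, -0.5417, -0.4020]
J₁: ẑ×o_n = [0.5417, -1.0232, 0.0000], ω = ẑ
J2: z=[0.7880, -0.6157, 0.0000] o=[-0.2340, -0.2994, 0.0000] → [0.2475, 0.3167, -0.6768, 0.7880, -0.6157, 0.0000]
J3: z=[0.5947, 0.7612, -0.2588] o=[-0.1830, -0.2342, 0.3091] → [-0.6208, 0.6403, 0.4567, 0.5947, 0.7612, -0.2588]
J4: z=[0.7002, -0.6486, -0.2985] o=[-0.1423, 0.1742, -0.4829] → [-0.2662, 0.2062, -1.0725, 0.7002, -0.6486, -0.2985]
J5: z=[0.0820, -0.3422, 0.9360] o=[-0.4260, -0.0977, -0.5575] → [0.3623, -0.5717, -0.2408, 0.0820, -0.3422, 0.9360]
J6: z=[-0.1105, -0.9365, -0.3327] o=[-0.8915, -0.0620, -0.5036] → [-0.2548, 0.0550, -0.0703, -0.1105, -0.9365, -0.3327]
V = J·q̇ = [0.0425, -0.5708, -0.7697, 0.3305, -0.9544, 0.2115]

0.0425 -0.5708 -0.7697 0.3305 -0.9544 0.2115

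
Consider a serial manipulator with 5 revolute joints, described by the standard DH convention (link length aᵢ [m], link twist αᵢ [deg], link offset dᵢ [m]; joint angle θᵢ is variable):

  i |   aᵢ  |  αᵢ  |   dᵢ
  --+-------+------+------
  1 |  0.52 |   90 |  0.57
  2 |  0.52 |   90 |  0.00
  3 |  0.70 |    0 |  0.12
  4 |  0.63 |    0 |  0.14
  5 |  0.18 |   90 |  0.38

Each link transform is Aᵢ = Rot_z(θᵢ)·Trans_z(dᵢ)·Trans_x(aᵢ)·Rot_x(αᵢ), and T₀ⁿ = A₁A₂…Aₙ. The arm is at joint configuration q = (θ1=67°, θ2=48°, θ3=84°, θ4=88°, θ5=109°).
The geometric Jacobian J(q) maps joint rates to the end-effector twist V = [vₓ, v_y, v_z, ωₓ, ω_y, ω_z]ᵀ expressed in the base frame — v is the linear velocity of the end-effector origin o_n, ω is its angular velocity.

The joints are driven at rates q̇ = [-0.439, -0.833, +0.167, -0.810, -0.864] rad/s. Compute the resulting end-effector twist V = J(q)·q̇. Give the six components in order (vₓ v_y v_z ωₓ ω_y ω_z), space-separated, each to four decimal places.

0.4083 -1.0850 -0.6406 -1.2044 -0.7054 0.5694

o_n = [0.9489, 0.6815, 0.1445]
J₁: ẑ×o_n = [-0.6815, 0.9489, 0.0000], ω = ẑ
J2: z=[0.9205, -0.3907, 0.0000] o=[0.2032, 0.4787, 0.5700] → [0.1663, 0.3917, 0.4781, 0.9205, -0.3907, 0.0000]
J3: z=[0.2904, 0.6841, -0.6691] o=[0.3391, 0.7990, 0.9564] → [-0.6340, -0.1722, -0.4512, 0.2904, 0.6841, -0.6691]
J4: z=[0.2904, 0.6841, -0.6691] o=[1.0339, 0.6541, 0.9305] → [-0.5194, 0.2852, 0.0662, 0.2904, 0.6841, -0.6691]
J5: z=[0.2904, 0.6841, -0.6691] o=[0.9922, 0.3313, 0.3732] → [0.0778, 0.0954, 0.1313, 0.2904, 0.6841, -0.6691]
V = J·q̇ = [0.4083, -1.0850, -0.6406, -1.2044, -0.7054, 0.5694]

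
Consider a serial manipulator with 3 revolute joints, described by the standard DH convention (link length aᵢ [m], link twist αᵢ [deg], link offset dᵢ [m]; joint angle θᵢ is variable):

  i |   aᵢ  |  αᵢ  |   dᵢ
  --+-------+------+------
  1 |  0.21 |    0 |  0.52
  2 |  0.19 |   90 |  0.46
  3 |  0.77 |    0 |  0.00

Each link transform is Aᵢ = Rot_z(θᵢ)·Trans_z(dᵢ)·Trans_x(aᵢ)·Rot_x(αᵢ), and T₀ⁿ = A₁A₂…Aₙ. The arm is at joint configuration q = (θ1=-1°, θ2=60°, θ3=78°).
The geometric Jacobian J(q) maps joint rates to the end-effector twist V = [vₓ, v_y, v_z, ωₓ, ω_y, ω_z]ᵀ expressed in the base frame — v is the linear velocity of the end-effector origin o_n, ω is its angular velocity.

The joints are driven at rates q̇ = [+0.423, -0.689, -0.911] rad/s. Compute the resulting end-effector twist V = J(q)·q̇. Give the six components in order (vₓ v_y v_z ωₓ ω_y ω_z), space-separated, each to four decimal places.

o_n = [0.3903, 0.2964, 1.7332]
J₁: ẑ×o_n = [-0.2964, 0.3903, 0.0000], ω = ẑ
J2: z=[0.0000, 0.0000, 1.0000] o=[0.2100, -0.0037, 0.5200] → [-0.3001, 0.1803, 0.0000, 0.0000, 0.0000, 1.0000]
J3: z=[0.8572, -0.5150, 0.0000] o=[0.3078, 0.1592, 0.9800] → [-0.3879, -0.6456, 0.1601, 0.8572, -0.5150, 0.0000]
V = J·q̇ = [0.4348, 0.6290, -0.1458, -0.7809, 0.4692, -0.2660]

0.4348 0.6290 -0.1458 -0.7809 0.4692 -0.2660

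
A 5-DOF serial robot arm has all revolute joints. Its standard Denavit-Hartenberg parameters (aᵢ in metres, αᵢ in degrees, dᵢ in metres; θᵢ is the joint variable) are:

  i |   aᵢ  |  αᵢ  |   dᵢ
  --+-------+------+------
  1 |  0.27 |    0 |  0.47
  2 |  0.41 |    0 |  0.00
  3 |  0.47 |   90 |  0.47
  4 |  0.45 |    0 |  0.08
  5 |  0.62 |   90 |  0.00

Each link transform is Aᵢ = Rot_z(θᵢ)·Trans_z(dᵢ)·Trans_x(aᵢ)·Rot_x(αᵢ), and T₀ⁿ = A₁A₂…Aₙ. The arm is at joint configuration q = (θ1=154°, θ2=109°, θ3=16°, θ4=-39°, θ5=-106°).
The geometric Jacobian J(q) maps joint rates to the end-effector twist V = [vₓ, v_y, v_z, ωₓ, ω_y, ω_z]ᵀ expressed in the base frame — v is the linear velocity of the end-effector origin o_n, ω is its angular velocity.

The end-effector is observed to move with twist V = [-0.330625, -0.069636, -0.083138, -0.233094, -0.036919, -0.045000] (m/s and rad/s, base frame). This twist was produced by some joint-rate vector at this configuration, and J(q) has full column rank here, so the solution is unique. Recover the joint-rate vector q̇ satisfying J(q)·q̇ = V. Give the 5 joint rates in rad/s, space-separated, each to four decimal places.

o_n = [-0.3229, -0.6091, 0.3012]
J₁: ẑ×o_n = [0.6091, -0.3229, 0.0000], ω = ẑ
J2: z=[0.0000, 0.0000, 1.0000] o=[-0.2427, 0.1184, 0.4700] → [0.7275, -0.0802, 0.0000, 0.0000, 0.0000, 1.0000]
J3: z=[0.0000, 0.0000, 1.0000] o=[-0.2926, -0.2886, 0.4700] → [0.3205, -0.0302, 0.0000, 0.0000, 0.0000, 1.0000]
J4: z=[-0.9877, -0.1564, 0.0000] o=[-0.2191, -0.7528, 0.9400] → [0.0999, -0.6309, -0.1582, -0.9877, -0.1564, 0.0000]
J5: z=[-0.9877, -0.1564, 0.0000] o=[-0.2434, -1.1107, 0.6568] → [0.0556, -0.3512, -0.5079, -0.9877, -0.1564, 0.0000]
q̇ = J⁺·V = [-0.0010, -0.8200, 0.7760, 0.1050, 0.1310]

-0.0010 -0.8200 0.7760 0.1050 0.1310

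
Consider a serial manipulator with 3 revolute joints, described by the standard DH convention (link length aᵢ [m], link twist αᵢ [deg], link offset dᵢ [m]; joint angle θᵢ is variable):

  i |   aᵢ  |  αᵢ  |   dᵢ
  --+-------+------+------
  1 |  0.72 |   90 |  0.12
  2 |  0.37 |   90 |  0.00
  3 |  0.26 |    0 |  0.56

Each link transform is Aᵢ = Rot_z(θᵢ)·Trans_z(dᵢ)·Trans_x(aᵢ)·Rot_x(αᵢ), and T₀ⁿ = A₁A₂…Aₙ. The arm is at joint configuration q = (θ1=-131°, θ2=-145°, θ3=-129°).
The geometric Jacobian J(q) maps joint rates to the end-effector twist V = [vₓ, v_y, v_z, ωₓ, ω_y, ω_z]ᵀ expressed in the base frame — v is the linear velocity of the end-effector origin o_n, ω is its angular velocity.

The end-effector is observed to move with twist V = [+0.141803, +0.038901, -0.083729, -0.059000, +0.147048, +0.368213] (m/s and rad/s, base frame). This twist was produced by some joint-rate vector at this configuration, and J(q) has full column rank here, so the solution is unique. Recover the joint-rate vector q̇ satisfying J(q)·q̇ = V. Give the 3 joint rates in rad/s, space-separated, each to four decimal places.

0.2650 0.1410 0.1260

o_n = [0.0018, -0.3060, 0.4604]
J₁: ẑ×o_n = [0.3060, 0.0018, -0.0000], ω = ẑ
J2: z=[-0.7547, 0.6561, 0.0000] o=[-0.4724, -0.5434, 0.1200] → [0.2233, 0.2569, -0.4903, -0.7547, 0.6561, 0.0000]
J3: z=[0.3763, 0.4329, 0.8192] o=[-0.2735, -0.3146, -0.0922] → [0.2321, 0.0176, -0.1159, 0.3763, 0.4329, 0.8192]
q̇ = J⁺·V = [0.2650, 0.1410, 0.1260]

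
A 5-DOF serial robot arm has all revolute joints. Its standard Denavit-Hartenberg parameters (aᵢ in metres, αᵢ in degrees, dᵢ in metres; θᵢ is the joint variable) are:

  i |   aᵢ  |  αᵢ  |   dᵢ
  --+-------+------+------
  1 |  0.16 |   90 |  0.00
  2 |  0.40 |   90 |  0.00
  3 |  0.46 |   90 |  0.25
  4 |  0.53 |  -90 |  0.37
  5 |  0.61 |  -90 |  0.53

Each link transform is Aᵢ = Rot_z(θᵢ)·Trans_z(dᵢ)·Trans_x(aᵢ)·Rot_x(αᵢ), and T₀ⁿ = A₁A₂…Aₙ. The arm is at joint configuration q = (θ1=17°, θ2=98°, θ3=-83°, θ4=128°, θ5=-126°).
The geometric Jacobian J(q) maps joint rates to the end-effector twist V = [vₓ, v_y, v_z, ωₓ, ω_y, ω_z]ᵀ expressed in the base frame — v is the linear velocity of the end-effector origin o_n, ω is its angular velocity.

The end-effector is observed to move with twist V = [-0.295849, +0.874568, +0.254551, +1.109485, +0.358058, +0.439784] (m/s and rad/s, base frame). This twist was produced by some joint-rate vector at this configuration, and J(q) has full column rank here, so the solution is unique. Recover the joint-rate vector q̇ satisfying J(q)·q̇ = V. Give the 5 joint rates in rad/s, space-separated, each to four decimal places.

o_n = [0.2581, 0.1234, -0.4521]
J₁: ẑ×o_n = [-0.1234, 0.2581, 0.0000], ω = ẑ
J2: z=[0.2924, -0.9563, 0.0000] o=[0.1530, 0.0468, 0.0000] → [0.4323, 0.1322, 0.1229, 0.2924, -0.9563, 0.0000]
J3: z=[0.9470, 0.2895, 0.1392] o=[0.0998, 0.0305, 0.3961] → [-0.2585, 0.8253, 0.0421, 0.9470, 0.2895, 0.1392]
J4: z=[0.0965, 0.1569, -0.9829] o=[0.1956, 0.5372, 0.4864] → [-0.5541, 0.0290, -0.0497, 0.0965, 0.1569, -0.9829]
J5: z=[-0.3416, -0.9223, -0.1808] o=[0.7268, 0.4081, 0.1415] → [0.4960, -0.1180, -0.3350, -0.3416, -0.9223, -0.1808]
q̇ = J⁺·V = [0.1500, 0.3660, 0.8850, -0.0770, -0.5030]

0.1500 0.3660 0.8850 -0.0770 -0.5030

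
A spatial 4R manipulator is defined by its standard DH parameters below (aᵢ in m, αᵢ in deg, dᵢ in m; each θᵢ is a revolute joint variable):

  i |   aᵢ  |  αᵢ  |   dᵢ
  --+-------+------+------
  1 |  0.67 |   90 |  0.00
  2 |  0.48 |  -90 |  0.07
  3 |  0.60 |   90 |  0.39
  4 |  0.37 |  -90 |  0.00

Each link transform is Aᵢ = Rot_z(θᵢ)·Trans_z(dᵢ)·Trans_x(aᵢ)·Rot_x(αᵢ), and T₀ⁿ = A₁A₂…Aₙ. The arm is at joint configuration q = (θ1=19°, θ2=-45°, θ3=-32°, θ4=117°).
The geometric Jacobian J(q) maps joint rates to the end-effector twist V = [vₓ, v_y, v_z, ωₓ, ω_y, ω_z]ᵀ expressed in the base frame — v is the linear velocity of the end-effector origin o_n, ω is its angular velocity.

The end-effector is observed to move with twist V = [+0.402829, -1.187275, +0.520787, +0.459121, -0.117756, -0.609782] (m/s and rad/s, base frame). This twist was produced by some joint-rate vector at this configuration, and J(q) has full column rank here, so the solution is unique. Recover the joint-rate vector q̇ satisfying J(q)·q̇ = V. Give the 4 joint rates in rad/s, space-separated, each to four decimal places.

o_n = [1.7779, 0.2960, -0.0896]
J₁: ẑ×o_n = [-0.2960, 1.7779, 0.0000], ω = ẑ
J2: z=[0.3256, -0.9455, 0.0000] o=[0.6335, 0.2181, 0.0000] → [0.0847, 0.0292, 1.1074, 0.3256, -0.9455, 0.0000]
J3: z=[0.6686, 0.2302, 0.7071] o=[0.9772, 0.2624, -0.3394] → [0.0338, 0.3991, -0.1619, 0.6686, 0.2302, 0.7071]
J4: z=[-0.0782, -0.9238, 0.3747] o=[1.6817, 0.1687, -0.4234] → [-0.3561, 0.0621, 0.0789, -0.0782, -0.9238, 0.3747]
q̇ = J⁺·V = [-0.7500, 0.5500, 0.3790, -0.3410]

-0.7500 0.5500 0.3790 -0.3410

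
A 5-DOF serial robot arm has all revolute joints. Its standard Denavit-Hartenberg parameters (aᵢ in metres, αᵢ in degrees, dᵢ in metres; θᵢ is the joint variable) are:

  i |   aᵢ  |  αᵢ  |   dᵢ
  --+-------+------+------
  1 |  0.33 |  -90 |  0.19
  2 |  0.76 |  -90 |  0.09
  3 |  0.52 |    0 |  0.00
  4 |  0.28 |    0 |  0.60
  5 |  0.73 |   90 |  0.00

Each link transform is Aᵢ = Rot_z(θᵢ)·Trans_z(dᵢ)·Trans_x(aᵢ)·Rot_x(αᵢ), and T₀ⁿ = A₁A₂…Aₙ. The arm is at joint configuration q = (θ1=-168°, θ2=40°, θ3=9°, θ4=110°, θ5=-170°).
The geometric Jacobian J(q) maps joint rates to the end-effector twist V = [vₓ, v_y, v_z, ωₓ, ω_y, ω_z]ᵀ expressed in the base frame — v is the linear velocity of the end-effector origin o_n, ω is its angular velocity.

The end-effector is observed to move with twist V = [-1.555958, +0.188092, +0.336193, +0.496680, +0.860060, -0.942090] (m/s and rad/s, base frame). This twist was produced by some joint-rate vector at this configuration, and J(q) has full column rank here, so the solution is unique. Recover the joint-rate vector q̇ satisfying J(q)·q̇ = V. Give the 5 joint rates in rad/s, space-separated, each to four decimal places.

o_n = [-1.0735, -0.5667, -1.2963]
J₁: ẑ×o_n = [0.5667, -1.0735, 0.0000], ω = ẑ
J2: z=[0.2079, -0.9781, 0.0000] o=[-0.3228, -0.0686, 0.1900] → [1.4538, 0.3090, -0.8379, 0.2079, -0.9781, 0.0000]
J3: z=[0.6287, 0.1336, -0.7660] o=[-0.8735, -0.2777, -0.2985] → [-0.3547, 0.7806, -0.1550, 0.6287, 0.1336, -0.7660]
J4: z=[0.6287, 0.1336, -0.7660] o=[-1.2753, -0.2799, -0.6287] → [-0.3089, 0.2652, -0.2072, 0.6287, 0.1336, -0.7660]
J5: z=[0.6287, 0.1336, -0.7660] o=[-0.8473, 0.0614, -1.0010] → [-0.5206, 0.3590, -0.3647, 0.6287, 0.1336, -0.7660]
q̇ = J⁺·V = [-0.1500, -0.7380, -0.1090, 0.7480, 0.3950]

-0.1500 -0.7380 -0.1090 0.7480 0.3950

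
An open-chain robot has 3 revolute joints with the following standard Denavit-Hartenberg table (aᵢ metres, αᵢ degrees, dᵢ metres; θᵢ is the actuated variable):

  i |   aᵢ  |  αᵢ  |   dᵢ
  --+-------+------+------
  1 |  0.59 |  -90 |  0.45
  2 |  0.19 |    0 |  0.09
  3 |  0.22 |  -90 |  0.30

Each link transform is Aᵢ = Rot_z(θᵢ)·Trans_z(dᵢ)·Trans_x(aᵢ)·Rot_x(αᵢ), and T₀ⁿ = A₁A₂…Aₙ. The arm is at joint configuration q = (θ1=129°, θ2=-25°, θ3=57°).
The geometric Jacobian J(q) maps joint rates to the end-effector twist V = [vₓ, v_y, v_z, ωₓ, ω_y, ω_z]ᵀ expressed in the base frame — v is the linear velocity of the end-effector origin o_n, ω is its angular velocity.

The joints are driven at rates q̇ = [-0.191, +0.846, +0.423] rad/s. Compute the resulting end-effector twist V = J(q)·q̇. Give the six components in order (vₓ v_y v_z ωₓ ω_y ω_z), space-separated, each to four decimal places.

0.1443 0.1098 -0.3824 -0.9862 -0.7986 -0.1910

o_n = [-0.9002, 0.4919, 0.4137]
J₁: ẑ×o_n = [-0.4919, -0.9002, 0.0000], ω = ẑ
J2: z=[-0.7771, -0.6293, 0.0000] o=[-0.3713, 0.4585, 0.4500] → [0.0228, -0.0282, -0.3588, -0.7771, -0.6293, 0.0000]
J3: z=[-0.7771, -0.6293, 0.0000] o=[-0.5496, 0.5357, 0.5303] → [0.0734, -0.0906, -0.1866, -0.7771, -0.6293, 0.0000]
V = J·q̇ = [0.1443, 0.1098, -0.3824, -0.9862, -0.7986, -0.1910]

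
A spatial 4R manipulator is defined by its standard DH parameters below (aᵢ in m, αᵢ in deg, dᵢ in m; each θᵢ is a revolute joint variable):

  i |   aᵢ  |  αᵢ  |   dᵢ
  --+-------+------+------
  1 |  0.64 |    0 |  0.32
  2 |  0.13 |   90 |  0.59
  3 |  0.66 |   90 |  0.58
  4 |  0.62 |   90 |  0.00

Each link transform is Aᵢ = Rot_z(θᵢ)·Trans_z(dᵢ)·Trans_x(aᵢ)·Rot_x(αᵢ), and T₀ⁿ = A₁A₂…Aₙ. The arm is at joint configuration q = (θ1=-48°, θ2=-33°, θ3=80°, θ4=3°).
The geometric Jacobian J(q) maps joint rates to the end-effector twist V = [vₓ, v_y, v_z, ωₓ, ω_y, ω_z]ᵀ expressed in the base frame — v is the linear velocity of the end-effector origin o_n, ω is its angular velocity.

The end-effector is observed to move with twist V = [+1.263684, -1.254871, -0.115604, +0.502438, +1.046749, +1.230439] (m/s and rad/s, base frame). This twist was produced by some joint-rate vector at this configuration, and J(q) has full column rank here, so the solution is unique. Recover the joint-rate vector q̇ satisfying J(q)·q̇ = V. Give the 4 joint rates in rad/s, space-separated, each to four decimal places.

0.1440 0.9180 -0.6600 -0.9700

o_n = [-0.1216, -0.9192, 2.1697]
J₁: ẑ×o_n = [0.9192, -0.1216, 0.0000], ω = ẑ
J2: z=[0.0000, 0.0000, 1.0000] o=[0.4282, -0.4756, 0.3200] → [0.4436, -0.5498, 0.0000, 0.0000, 0.0000, 1.0000]
J3: z=[-0.9877, -0.1564, 0.0000] o=[0.4486, -0.6040, 0.9100] → [-0.1971, 1.2442, 0.2221, -0.9877, -0.1564, 0.0000]
J4: z=[0.1541, -0.9727, -0.1736] o=[-0.1064, -0.8079, 1.5600] → [-0.6124, -0.0913, -0.0320, 0.1541, -0.9727, -0.1736]
q̇ = J⁺·V = [0.1440, 0.9180, -0.6600, -0.9700]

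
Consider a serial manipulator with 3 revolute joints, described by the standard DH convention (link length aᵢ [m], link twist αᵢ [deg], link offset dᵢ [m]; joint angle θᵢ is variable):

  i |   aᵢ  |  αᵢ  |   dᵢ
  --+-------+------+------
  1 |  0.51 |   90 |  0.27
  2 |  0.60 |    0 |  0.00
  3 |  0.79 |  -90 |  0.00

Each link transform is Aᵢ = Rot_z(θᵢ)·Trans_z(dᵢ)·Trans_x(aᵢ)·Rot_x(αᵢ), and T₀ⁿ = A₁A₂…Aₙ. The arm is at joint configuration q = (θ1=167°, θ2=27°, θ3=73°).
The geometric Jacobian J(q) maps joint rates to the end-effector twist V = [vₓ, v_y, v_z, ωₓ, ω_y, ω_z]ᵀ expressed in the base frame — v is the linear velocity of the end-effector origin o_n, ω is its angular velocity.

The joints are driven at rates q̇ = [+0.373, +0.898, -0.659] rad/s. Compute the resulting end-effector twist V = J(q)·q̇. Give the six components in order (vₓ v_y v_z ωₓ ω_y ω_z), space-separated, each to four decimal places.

o_n = [-0.8842, 0.2041, 1.3204]
J₁: ẑ×o_n = [-0.2041, -0.8842, 0.0000], ω = ẑ
J2: z=[0.2250, 0.9744, 0.0000] o=[-0.4969, 0.1147, 0.2700] → [1.0235, -0.2363, 0.3974, 0.2250, 0.9744, 0.0000]
J3: z=[0.2250, 0.9744, 0.0000] o=[-1.0178, 0.2350, 0.5424] → [0.7581, -0.1750, -0.1372, 0.2250, 0.9744, 0.0000]
V = J·q̇ = [0.3434, -0.4266, 0.4473, 0.0538, 0.2329, 0.3730]

0.3434 -0.4266 0.4473 0.0538 0.2329 0.3730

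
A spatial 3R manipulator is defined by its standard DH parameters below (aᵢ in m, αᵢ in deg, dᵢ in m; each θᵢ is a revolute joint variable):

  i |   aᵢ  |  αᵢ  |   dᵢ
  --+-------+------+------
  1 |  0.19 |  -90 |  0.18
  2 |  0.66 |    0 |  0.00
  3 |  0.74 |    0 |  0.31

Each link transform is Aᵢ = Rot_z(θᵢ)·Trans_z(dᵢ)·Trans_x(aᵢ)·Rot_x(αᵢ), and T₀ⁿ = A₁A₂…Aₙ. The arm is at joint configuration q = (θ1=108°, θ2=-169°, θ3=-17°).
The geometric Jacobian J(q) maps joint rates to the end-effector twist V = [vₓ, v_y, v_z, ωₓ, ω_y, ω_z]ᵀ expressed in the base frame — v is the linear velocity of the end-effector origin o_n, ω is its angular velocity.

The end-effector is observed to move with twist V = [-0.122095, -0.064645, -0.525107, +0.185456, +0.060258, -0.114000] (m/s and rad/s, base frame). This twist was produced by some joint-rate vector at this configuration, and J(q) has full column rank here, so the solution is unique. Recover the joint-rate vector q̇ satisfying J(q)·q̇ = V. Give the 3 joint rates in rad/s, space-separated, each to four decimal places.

o_n = [0.0741, -1.2312, 0.2286]
J₁: ẑ×o_n = [1.2312, 0.0741, -0.0000], ω = ẑ
J2: z=[-0.9511, -0.3090, 0.0000] o=[-0.0587, 0.1807, 0.1800] → [-0.0150, 0.0462, 1.3838, -0.9511, -0.3090, 0.0000]
J3: z=[-0.9511, -0.3090, 0.0000] o=[0.1415, -0.4355, 0.3059] → [0.0239, -0.0736, 0.7359, -0.9511, -0.3090, 0.0000]
q̇ = J⁺·V = [-0.1140, -0.5890, 0.3940]

-0.1140 -0.5890 0.3940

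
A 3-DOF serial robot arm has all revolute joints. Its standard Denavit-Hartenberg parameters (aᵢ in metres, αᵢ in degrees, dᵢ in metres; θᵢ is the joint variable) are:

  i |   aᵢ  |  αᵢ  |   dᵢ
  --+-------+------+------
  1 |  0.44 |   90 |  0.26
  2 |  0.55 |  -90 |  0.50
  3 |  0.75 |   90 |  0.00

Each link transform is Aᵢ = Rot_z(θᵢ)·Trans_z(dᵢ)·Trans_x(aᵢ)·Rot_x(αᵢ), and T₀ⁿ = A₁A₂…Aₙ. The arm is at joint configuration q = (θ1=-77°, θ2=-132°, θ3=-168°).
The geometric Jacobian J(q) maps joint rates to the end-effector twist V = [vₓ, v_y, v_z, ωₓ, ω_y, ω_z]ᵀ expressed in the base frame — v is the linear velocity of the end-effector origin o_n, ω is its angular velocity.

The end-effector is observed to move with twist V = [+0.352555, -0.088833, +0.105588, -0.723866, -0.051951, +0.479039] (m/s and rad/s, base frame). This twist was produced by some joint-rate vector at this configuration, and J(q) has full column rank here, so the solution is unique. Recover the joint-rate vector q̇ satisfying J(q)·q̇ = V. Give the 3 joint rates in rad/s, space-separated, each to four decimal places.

0.3780 0.7170 -0.1510

o_n = [-0.5125, -0.6960, 0.3964]
J₁: ẑ×o_n = [0.6960, -0.5125, 0.0000], ω = ẑ
J2: z=[-0.9744, -0.2250, 0.0000] o=[0.0990, -0.4287, 0.2600] → [-0.0307, 0.1330, 0.1229, -0.9744, -0.2250, 0.0000]
J3: z=[0.1672, -0.7241, -0.6691] o=[-0.4710, -0.1826, -0.1487] → [-0.7383, -0.0634, -0.1159, 0.1672, -0.7241, -0.6691]
q̇ = J⁺·V = [0.3780, 0.7170, -0.1510]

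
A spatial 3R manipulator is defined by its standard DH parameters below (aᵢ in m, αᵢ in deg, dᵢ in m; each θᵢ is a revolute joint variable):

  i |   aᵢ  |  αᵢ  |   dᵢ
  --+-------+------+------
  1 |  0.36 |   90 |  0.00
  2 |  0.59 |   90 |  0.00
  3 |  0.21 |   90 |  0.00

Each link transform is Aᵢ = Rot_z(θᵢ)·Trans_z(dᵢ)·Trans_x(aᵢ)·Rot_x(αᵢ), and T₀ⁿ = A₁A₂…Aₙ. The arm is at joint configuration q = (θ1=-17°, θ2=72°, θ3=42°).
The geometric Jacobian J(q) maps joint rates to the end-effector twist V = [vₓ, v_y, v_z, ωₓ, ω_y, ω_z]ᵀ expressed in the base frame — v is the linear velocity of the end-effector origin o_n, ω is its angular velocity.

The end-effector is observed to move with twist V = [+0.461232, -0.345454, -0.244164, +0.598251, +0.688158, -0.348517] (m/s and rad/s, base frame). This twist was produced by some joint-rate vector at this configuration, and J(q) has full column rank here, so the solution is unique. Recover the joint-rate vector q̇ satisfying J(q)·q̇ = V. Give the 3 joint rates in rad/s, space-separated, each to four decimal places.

-0.2280 -0.8330 0.3900

o_n = [0.5237, -0.3070, 0.7095]
J₁: ẑ×o_n = [0.3070, 0.5237, -0.0000], ω = ẑ
J2: z=[-0.2924, -0.9563, 0.0000] o=[0.3443, -0.1053, 0.0000] → [-0.6785, 0.2075, 0.2305, -0.2924, -0.9563, 0.0000]
J3: z=[0.9095, -0.2781, -0.3090] o=[0.5186, -0.1586, 0.5611] → [-0.0872, -0.1365, -0.1336, 0.9095, -0.2781, -0.3090]
q̇ = J⁺·V = [-0.2280, -0.8330, 0.3900]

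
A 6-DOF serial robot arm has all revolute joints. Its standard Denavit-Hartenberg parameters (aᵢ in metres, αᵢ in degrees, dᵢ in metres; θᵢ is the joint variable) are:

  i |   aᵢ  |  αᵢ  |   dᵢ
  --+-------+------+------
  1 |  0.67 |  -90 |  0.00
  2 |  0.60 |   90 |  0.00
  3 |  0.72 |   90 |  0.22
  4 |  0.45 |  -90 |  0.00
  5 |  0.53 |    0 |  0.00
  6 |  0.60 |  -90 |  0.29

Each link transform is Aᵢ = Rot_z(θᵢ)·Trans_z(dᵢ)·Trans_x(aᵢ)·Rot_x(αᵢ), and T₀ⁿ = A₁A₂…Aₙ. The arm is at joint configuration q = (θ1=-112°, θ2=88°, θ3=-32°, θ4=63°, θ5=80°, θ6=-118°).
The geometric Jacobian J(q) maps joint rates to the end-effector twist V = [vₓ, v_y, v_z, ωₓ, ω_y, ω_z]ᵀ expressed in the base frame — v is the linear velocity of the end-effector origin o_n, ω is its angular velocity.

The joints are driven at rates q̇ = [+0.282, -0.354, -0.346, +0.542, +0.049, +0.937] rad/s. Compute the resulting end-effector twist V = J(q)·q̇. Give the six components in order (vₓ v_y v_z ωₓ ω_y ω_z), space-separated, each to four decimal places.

o_n = [-1.0735, -1.6977, -1.4183]
J₁: ẑ×o_n = [1.6977, -1.0735, 0.0000], ω = ẑ
J2: z=[0.9272, -0.3746, 0.0000] o=[-0.2510, -0.6212, 0.0000] → [0.5313, 1.3150, -1.3062, 0.9272, -0.3746, 0.0000]
J3: z=[-0.3744, -0.9266, 0.0349] o=[-0.2588, -0.6406, -0.5996] → [0.7955, -0.3349, -0.3592, -0.3744, -0.9266, 0.0349]
J4: z=[-0.7794, 0.3348, 0.5296] o=[-0.7029, -0.7213, -1.2022] → [0.4447, -0.3647, 0.8850, -0.7794, 0.3348, 0.5296]
J5: z=[0.2777, -0.5731, 0.7710] o=[-0.9557, -1.0579, -1.3613] → [0.5259, -0.0750, -0.2452, 0.2777, -0.5731, 0.7710]
J6: z=[0.2777, -0.5731, 0.7710] o=[-0.6006, -1.3015, -1.6703] → [0.1610, -0.4346, -0.3810, 0.2777, -0.5731, 0.7710]
V = J·q̇ = [0.4331, -1.2609, 0.6973, -0.3473, 0.0696, 1.3172]

0.4331 -1.2609 0.6973 -0.3473 0.0696 1.3172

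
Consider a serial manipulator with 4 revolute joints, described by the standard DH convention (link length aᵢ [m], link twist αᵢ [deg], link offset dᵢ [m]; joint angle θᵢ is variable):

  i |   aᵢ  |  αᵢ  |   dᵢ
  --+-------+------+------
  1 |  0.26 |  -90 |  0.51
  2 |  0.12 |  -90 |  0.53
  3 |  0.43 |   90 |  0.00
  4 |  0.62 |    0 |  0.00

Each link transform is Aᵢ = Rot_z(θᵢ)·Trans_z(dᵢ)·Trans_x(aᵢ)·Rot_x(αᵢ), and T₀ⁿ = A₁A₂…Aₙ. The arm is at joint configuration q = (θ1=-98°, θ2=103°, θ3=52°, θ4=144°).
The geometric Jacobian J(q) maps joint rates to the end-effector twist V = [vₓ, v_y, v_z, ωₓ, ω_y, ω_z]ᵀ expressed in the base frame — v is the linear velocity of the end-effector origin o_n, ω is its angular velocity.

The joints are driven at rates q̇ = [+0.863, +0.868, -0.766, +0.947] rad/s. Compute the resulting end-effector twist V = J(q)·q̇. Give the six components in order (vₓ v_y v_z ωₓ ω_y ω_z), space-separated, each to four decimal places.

0.1371 -0.0407 0.4653 1.3564 -0.7748 -0.0364

o_n = [0.5963, 0.0295, 0.5180]
J₁: ẑ×o_n = [-0.0295, 0.5963, 0.0000], ω = ẑ
J2: z=[0.9903, -0.1392, 0.0000] o=[-0.0362, -0.2575, 0.5100] → [-0.0011, -0.0079, 0.3722, 0.9903, -0.1392, 0.0000]
J3: z=[0.1356, 0.9649, 0.2250] o=[0.4924, -0.3045, 0.3931] → [0.0454, 0.0064, -0.0550, 0.1356, 0.9649, 0.2250]
J4: z=[0.6343, 0.0899, -0.7678] o=[0.1652, -0.1984, 0.1351] → [0.2093, -0.5739, 0.1058, 0.6343, 0.0899, -0.7678]
V = J·q̇ = [0.1371, -0.0407, 0.4653, 1.3564, -0.7748, -0.0364]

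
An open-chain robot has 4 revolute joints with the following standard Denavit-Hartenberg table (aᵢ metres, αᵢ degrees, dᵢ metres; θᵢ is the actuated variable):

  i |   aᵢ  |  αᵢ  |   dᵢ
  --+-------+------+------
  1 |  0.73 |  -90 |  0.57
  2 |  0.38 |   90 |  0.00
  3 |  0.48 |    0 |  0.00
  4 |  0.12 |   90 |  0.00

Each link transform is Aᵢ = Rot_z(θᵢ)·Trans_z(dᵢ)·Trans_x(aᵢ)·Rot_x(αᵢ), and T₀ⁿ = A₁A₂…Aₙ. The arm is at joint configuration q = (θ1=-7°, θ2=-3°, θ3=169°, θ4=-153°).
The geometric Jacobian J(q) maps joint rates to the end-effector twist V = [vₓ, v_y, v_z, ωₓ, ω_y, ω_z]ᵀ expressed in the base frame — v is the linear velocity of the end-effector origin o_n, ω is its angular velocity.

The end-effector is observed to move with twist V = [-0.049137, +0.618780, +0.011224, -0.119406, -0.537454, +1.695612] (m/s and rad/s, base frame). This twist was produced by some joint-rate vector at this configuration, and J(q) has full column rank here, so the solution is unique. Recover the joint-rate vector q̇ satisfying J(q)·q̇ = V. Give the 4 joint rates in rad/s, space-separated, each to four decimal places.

o_n = [0.7637, 0.0318, 0.5713]
J₁: ẑ×o_n = [-0.0318, 0.7637, 0.0000], ω = ẑ
J2: z=[0.1219, 0.9925, 0.0000] o=[0.7246, -0.0890, 0.5700] → [0.0013, -0.0002, -0.0241, 0.1219, 0.9925, 0.0000]
J3: z=[-0.0519, 0.0064, 0.9986] o=[1.1012, -0.1352, 0.5899] → [-0.1669, -0.3380, -0.0065, -0.0519, 0.0064, 0.9986]
J4: z=[-0.0519, 0.0064, 0.9986] o=[0.6453, 0.0130, 0.5652] → [-0.0187, 0.1185, -0.0017, -0.0519, 0.0064, 0.9986]
q̇ = J⁺·V = [0.6840, -0.5480, 0.0520, 0.9610]

0.6840 -0.5480 0.0520 0.9610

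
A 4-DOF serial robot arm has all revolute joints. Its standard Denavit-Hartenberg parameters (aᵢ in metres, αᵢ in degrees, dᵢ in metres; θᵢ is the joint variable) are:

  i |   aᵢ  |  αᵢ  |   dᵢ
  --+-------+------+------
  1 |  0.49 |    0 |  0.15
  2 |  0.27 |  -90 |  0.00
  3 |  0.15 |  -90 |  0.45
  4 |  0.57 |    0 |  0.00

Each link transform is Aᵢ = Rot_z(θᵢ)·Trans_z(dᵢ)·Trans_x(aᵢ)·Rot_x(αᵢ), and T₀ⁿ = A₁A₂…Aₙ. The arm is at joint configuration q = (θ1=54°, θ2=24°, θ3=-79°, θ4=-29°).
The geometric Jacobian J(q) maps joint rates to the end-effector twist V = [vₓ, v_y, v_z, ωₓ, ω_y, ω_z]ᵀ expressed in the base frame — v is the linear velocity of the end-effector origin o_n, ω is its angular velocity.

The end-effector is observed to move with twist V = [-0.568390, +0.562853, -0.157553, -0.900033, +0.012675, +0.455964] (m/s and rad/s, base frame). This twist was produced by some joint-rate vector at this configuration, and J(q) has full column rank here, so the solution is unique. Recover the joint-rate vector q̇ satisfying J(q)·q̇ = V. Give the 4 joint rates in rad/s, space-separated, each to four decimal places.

o_n = [-0.3406, 0.9326, 0.7866]
J₁: ẑ×o_n = [-0.9326, -0.3406, 0.0000], ω = ẑ
J2: z=[0.0000, 0.0000, 1.0000] o=[0.2880, 0.3964, 0.1500] → [-0.5362, -0.6286, 0.0000, 0.0000, 0.0000, 1.0000]
J3: z=[-0.9781, 0.2079, 0.0000] o=[0.3442, 0.6605, 0.1500] → [0.1324, 0.6227, -0.1237, -0.9781, 0.2079, 0.0000]
J4: z=[0.2041, 0.9602, -0.1908] o=[-0.0901, 0.7821, 0.2972] → [0.4986, -0.0521, 0.2713, 0.2041, 0.9602, -0.1908]
q̇ = J⁺·V = [0.9340, -0.5120, 0.8830, -0.1780]

0.9340 -0.5120 0.8830 -0.1780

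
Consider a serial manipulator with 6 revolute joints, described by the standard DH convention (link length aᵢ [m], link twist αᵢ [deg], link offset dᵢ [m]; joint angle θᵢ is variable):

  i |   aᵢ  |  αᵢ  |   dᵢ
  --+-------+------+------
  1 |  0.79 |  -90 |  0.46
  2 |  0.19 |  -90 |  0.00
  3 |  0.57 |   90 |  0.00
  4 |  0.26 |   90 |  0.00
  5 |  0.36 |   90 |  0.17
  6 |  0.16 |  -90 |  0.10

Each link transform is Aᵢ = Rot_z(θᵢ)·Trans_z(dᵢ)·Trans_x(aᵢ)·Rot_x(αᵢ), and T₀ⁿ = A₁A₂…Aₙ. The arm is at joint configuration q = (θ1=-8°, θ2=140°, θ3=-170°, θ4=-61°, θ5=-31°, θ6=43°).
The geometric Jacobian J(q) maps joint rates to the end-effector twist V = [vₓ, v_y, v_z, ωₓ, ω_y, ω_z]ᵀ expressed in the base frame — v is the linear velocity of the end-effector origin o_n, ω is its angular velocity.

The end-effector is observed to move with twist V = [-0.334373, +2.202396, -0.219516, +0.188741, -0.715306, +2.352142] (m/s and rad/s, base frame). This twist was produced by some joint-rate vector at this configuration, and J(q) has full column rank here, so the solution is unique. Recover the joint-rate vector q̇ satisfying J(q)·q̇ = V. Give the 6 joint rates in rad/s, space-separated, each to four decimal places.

o_n = [1.5520, 0.2211, 0.1793]
J₁: ẑ×o_n = [-0.2211, 1.5520, 0.0000], ω = ẑ
J2: z=[0.1392, 0.9903, 0.0000] o=[0.7823, -0.1099, 0.4600] → [-0.2779, 0.0391, -0.7161, 0.1392, 0.9903, 0.0000]
J3: z=[-0.6365, 0.0895, 0.7660] o=[0.6382, -0.0897, 0.3379] → [-0.2523, 0.5991, -0.2796, -0.6365, 0.0895, 0.7660]
J4: z=[-0.0053, -0.9937, 0.1116] o=[1.0778, -0.0515, 0.6987] → [0.4857, 0.0502, 0.4698, -0.0053, -0.9937, 0.1116]
J5: z=[-0.3659, -0.1019, -0.9250] o=[1.3197, -0.0634, 0.6043] → [0.3065, -0.3703, -0.0804, -0.3659, -0.1019, -0.9250]
J6: z=[-0.4747, 0.8754, 0.0913] o=[1.5457, 0.0894, 0.3143] → [-0.1302, -0.0635, -0.0680, -0.4747, 0.8754, 0.0913]
q̇ = J⁺·V = [0.7560, 0.7120, 0.9540, 0.9180, -0.9020, -0.7830]

0.7560 0.7120 0.9540 0.9180 -0.9020 -0.7830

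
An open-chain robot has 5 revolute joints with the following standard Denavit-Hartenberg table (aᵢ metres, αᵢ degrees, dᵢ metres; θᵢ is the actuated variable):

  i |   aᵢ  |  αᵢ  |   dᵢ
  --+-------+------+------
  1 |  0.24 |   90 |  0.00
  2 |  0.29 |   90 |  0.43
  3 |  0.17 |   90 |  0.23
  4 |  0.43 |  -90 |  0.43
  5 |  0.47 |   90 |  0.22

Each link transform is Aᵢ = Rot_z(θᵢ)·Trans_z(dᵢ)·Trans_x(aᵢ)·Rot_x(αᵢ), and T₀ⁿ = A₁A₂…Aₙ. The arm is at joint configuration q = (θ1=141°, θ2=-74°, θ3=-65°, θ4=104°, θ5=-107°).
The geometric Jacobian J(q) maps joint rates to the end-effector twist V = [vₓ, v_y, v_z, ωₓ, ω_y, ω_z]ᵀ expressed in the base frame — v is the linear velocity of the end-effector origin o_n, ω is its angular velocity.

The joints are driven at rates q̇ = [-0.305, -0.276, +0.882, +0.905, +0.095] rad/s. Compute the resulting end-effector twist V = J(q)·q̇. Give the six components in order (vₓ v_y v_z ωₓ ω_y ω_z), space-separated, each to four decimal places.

-0.6545 -0.3207 0.0970 0.4639 -1.1155 0.2841

o_n = [0.3785, -0.0982, 0.4069]
J₁: ẑ×o_n = [0.0982, 0.3785, -0.0000], ω = ẑ
J2: z=[0.6293, 0.7771, 0.0000] o=[-0.1865, 0.1510, 0.0000] → [0.3162, -0.2560, -0.5959, 0.6293, 0.7771, 0.0000]
J3: z=[0.7470, -0.6049, -0.2756] o=[0.0220, 0.5355, -0.2788] → [-0.5894, -0.6104, -0.2577, 0.7470, -0.6049, -0.2756]
J4: z=[-0.0718, -0.4856, 0.8712] o=[0.0814, 0.2891, -0.4112] → [-0.0599, 0.3175, 0.1721, -0.0718, -0.4856, 0.8712]
J5: z=[0.4605, 0.7586, 0.4609] o=[0.4310, -0.1065, -0.1094] → [0.3878, -0.2619, 0.0437, 0.4605, 0.7586, 0.4609]
V = J·q̇ = [-0.6545, -0.3207, 0.0970, 0.4639, -1.1155, 0.2841]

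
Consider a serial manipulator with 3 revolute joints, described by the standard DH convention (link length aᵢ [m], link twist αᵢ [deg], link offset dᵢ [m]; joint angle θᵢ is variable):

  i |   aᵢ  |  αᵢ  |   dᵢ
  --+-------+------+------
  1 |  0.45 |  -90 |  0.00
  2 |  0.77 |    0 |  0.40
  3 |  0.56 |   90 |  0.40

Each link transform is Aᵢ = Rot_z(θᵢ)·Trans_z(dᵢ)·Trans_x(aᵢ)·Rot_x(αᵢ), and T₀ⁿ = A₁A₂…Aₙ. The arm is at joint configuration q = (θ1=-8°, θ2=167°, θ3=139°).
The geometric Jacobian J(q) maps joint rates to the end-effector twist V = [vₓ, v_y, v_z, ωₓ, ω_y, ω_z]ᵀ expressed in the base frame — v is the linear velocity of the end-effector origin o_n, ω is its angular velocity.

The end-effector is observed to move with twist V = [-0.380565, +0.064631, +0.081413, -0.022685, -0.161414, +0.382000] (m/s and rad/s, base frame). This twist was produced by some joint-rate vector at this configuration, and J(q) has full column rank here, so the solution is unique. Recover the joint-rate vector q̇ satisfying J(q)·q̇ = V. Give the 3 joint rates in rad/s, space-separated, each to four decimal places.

o_n = [0.1400, 0.7882, 0.2798]
J₁: ẑ×o_n = [-0.7882, 0.1400, 0.0000], ω = ẑ
J2: z=[0.1392, 0.9903, 0.0000] o=[0.4456, -0.0626, 0.0000] → [0.2771, -0.0389, 0.4211, 0.1392, 0.9903, 0.0000]
J3: z=[0.1392, 0.9903, 0.0000] o=[-0.2417, 0.4379, -0.1732] → [0.4486, -0.0631, -0.3292, 0.1392, 0.9903, 0.0000]
q̇ = J⁺·V = [0.3820, 0.0370, -0.2000]

0.3820 0.0370 -0.2000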